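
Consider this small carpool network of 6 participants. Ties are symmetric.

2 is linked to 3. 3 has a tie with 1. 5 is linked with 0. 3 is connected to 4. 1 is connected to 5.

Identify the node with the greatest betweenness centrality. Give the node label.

3

Unnormalized betweenness of each node: 0:0, 1:6, 2:0, 3:7, 4:0, 5:4.
3 has the largest value, 7, making it the main broker — the node through which the most shortest paths run.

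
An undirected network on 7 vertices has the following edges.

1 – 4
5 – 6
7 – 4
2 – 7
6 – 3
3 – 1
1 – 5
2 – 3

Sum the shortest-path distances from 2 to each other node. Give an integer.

11

Distances from 2: 1:2, 3:1, 4:2, 5:3, 6:2, 7:1.
Sum = 2 + 1 + 2 + 3 + 2 + 1 = 11.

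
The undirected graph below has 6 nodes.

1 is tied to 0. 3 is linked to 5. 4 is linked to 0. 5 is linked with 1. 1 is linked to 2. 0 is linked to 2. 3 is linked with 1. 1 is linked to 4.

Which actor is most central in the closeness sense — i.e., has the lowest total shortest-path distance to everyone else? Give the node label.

1

Farness (sum of distances to all others) for each node — 0:7, 1:5, 2:8, 3:8, 4:8, 5:8.
The smallest farness is 5, for 1, so 1 has the highest closeness.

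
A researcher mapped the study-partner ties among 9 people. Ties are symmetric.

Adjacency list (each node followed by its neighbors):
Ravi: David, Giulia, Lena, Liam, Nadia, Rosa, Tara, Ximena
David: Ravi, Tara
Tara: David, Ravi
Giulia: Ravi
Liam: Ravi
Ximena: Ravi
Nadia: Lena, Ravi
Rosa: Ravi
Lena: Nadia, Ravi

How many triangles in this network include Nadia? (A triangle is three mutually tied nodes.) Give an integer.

Nadia's neighbors: Lena and Ravi.
Neighbor pairs that are themselves tied: Nadia–Lena–Ravi. Each forms one triangle with Nadia, for 1 in total.

1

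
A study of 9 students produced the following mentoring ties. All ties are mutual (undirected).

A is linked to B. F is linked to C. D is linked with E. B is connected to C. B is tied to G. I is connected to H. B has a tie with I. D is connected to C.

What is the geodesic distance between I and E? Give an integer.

4

One shortest route is I – B – C – D – E, which uses 4 edges, and at distance 3 from I we only reach {D, F}, which does not include E. So d(I,E) = 4.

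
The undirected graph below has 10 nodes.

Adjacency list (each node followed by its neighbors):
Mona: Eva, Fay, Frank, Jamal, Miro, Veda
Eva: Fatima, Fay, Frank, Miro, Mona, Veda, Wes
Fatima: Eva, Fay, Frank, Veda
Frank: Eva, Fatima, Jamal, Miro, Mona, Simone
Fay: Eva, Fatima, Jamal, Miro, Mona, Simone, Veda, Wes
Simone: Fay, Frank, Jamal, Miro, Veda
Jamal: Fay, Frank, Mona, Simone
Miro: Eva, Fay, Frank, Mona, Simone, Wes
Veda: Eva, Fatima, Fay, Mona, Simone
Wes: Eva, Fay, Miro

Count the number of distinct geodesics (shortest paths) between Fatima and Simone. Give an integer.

3

The shortest distance is 2. The length-2 paths are: Fatima–Frank–Simone; Fatima–Veda–Simone; Fatima–Fay–Simone.
That gives 3 distinct shortest paths.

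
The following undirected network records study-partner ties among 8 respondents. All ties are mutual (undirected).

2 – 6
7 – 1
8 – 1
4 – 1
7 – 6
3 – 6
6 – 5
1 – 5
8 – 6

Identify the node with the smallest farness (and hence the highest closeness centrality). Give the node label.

6

Farness (sum of distances to all others) for each node — 1:12, 2:16, 3:16, 4:18, 5:12, 6:10, 7:12, 8:12.
The smallest farness is 10, for 6, so 6 has the highest closeness.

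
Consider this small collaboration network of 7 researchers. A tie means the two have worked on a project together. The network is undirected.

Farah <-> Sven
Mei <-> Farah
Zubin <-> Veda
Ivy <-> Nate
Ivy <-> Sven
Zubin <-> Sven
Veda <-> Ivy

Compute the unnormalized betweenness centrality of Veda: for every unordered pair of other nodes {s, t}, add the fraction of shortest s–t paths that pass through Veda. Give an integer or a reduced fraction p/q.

1

Pairs whose geodesics pass through Veda — Ivy–Zubin: 1/2; Nate–Zubin: 1/2.
All other pairs contribute 0.
Summing the contributions gives betweenness(Veda) = 1.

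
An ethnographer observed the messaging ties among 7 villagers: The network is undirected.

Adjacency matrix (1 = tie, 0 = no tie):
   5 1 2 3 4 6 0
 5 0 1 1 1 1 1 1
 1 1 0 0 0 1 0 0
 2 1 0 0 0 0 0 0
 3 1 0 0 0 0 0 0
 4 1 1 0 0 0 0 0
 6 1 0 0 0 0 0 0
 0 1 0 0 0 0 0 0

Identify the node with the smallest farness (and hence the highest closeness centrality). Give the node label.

5

Farness (sum of distances to all others) for each node — 0:11, 1:10, 2:11, 3:11, 4:10, 5:6, 6:11.
The smallest farness is 6, for 5, so 5 has the highest closeness.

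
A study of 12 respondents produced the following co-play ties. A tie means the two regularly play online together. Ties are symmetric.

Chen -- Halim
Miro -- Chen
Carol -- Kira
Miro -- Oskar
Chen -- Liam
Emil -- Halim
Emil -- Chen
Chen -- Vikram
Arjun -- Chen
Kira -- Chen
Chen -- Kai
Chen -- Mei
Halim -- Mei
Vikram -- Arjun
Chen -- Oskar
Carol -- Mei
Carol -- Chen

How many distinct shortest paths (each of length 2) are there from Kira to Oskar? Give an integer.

1

The shortest distance is 2, and the only length-2 path is Kira–Chen–Oskar. So there is exactly 1 shortest path.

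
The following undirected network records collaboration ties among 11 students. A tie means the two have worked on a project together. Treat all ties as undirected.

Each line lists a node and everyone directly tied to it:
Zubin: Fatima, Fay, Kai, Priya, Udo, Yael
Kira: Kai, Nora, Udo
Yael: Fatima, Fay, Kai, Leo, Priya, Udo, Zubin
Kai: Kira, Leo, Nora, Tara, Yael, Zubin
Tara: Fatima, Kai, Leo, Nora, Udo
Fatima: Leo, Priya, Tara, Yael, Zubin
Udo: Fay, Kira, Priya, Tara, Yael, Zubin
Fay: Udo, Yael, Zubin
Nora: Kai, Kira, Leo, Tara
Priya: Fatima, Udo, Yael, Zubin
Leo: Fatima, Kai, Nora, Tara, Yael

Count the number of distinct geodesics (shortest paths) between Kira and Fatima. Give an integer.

The shortest distance is 3. The length-3 paths are: Kira–Kai–Yael–Fatima; Kira–Udo–Yael–Fatima; Kira–Udo–Priya–Fatima; Kira–Nora–Tara–Fatima; Kira–Kai–Tara–Fatima; Kira–Udo–Tara–Fatima (and 4 more).
That gives 10 distinct shortest paths.

10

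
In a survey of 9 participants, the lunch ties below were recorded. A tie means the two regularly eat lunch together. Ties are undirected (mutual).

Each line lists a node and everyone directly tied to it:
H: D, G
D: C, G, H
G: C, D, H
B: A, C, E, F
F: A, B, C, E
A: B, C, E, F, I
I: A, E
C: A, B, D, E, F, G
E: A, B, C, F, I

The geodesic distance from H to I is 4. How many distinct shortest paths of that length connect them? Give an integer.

4

The shortest distance is 4. The length-4 paths are: H–D–C–A–I; H–G–C–A–I; H–D–C–E–I; H–G–C–E–I.
That gives 4 distinct shortest paths.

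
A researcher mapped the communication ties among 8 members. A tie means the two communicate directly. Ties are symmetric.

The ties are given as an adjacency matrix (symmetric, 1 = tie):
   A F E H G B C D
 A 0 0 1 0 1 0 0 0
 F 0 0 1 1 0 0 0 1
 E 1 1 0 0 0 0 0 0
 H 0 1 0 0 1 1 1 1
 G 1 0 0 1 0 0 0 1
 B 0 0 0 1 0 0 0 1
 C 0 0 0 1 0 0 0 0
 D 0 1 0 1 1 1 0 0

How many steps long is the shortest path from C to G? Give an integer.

2

One shortest route is C – H – G, which uses 2 edges, and C and G are not directly tied, so nothing shorter exists. So d(C,G) = 2.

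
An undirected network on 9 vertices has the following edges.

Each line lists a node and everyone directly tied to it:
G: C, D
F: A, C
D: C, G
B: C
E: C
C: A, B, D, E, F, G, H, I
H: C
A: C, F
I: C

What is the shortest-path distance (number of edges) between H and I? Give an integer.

2

One shortest route is H – C – I, which uses 2 edges, and H and I are not directly tied, so nothing shorter exists. So d(H,I) = 2.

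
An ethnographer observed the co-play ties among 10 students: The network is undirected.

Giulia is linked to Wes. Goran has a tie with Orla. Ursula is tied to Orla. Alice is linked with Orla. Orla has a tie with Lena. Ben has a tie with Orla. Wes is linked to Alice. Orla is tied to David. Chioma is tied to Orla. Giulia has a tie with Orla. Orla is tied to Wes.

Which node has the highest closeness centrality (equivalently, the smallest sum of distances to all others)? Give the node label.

Orla

Farness (sum of distances to all others) for each node — Alice:16, Ben:17, Chioma:17, David:17, Giulia:16, Goran:17, Lena:17, Orla:9, Ursula:17, Wes:15.
The smallest farness is 9, for Orla, so Orla has the highest closeness.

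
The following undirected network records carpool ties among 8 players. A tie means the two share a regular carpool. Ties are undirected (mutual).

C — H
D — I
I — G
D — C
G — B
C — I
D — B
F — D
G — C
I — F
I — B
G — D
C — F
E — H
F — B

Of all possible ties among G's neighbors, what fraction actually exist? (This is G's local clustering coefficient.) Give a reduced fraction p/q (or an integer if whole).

G's neighbors: B, C, D, and I (k = 4).
Possible neighbor pairs: C(4,2) = 6. Edges among them: B–D, B–I, C–D, C–I, D–I → e = 5.
Clustering(G) = 5/6.

5/6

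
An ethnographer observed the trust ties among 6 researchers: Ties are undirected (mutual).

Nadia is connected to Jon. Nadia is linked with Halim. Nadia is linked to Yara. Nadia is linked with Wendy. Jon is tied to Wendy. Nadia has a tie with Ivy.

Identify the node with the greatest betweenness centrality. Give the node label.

Nadia

Unnormalized betweenness of each node: Halim:0, Ivy:0, Jon:0, Nadia:9, Wendy:0, Yara:0.
Nadia has the largest value, 9, making it the main broker — the node through which the most shortest paths run.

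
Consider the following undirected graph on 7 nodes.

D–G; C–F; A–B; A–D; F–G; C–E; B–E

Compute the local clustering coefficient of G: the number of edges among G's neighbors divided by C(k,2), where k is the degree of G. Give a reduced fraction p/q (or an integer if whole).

0

G's neighbors: D and F (k = 2).
Possible neighbor pairs: C(2,2) = 1. Edges among them: none → e = 0.
Clustering(G) = 0/1.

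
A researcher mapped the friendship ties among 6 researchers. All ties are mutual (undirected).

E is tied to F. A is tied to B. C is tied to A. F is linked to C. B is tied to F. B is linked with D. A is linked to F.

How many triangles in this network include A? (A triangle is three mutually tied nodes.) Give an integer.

A's neighbors: B, C, and F.
Neighbor pairs that are themselves tied: A–B–F; A–C–F. Each forms one triangle with A, for 2 in total.

2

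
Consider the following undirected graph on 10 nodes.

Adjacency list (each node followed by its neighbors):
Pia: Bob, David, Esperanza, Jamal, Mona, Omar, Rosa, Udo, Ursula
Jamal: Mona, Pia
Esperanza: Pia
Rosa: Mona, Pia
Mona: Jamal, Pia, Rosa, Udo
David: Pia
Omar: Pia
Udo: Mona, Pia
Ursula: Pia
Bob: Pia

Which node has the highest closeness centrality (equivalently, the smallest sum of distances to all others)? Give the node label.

Farness (sum of distances to all others) for each node — Bob:17, David:17, Esperanza:17, Jamal:16, Mona:14, Omar:17, Pia:9, Rosa:16, Udo:16, Ursula:17.
The smallest farness is 9, for Pia, so Pia has the highest closeness.

Pia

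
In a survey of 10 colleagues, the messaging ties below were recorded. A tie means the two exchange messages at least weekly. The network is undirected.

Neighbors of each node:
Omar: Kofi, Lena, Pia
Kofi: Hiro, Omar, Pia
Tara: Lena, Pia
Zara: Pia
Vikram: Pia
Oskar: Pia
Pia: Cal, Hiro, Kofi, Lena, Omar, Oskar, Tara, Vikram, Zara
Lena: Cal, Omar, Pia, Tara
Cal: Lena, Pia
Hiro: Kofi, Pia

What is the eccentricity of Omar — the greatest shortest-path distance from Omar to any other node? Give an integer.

Distances from Omar: Cal:2, Hiro:2, Kofi:1, Lena:1, Oskar:2, Pia:1, Tara:2, Vikram:2, Zara:2.
The largest is 2 (to Hiro, Oskar, Tara, Vikram, Zara, and Cal), so the eccentricity of Omar is 2.

2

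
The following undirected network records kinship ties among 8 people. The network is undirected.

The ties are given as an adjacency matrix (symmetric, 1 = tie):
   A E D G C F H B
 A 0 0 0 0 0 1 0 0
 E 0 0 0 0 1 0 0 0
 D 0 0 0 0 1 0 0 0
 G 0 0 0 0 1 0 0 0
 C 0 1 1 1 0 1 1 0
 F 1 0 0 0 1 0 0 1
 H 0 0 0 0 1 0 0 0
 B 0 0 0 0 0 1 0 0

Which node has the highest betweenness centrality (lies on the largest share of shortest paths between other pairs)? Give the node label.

C

Unnormalized betweenness of each node: A:0, B:0, C:18, D:0, E:0, F:11, G:0, H:0.
C has the largest value, 18, making it the main broker — the node through which the most shortest paths run.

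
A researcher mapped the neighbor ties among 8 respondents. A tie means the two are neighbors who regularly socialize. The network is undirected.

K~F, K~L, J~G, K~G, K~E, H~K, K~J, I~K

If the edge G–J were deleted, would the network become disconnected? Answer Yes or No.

Even without that edge, G still reaches J via G – K – J, so the network stays connected. Not a bridge.

No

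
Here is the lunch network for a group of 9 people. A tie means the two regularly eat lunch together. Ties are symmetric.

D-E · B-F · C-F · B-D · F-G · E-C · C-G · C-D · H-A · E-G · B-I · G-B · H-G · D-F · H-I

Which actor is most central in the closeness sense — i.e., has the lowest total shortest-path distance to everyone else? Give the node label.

Farness (sum of distances to all others) for each node — A:21, B:13, C:14, D:15, E:15, F:13, G:11, H:14, I:16.
The smallest farness is 11, for G, so G has the highest closeness.

G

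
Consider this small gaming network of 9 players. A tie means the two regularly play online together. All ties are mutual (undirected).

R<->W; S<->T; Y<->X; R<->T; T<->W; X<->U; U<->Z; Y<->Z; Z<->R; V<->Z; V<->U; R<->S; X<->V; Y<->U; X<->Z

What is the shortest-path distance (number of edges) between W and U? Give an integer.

One shortest route is W – R – Z – U, which uses 3 edges, and at distance 2 from W we only reach {S, Z}, which does not include U. So d(W,U) = 3.

3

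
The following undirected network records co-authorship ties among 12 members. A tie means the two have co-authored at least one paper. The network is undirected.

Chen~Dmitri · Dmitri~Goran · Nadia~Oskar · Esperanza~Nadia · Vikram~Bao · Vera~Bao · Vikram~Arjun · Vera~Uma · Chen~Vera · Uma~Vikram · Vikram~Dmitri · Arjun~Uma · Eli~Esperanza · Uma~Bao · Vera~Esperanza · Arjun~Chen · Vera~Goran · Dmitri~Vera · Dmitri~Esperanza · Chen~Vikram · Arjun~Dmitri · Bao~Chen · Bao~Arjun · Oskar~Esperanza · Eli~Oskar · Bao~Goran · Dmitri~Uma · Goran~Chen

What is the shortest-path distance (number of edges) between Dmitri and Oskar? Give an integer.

One shortest route is Dmitri – Esperanza – Oskar, which uses 2 edges, and Dmitri and Oskar are not directly tied, so nothing shorter exists. So d(Dmitri,Oskar) = 2.

2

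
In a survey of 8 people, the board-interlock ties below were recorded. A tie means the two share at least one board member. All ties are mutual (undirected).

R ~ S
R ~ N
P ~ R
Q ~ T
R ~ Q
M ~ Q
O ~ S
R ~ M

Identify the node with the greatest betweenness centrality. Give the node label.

Unnormalized betweenness of each node: M:0, N:0, O:0, P:0, Q:6, R:17, S:6, T:0.
R has the largest value, 17, making it the main broker — the node through which the most shortest paths run.

R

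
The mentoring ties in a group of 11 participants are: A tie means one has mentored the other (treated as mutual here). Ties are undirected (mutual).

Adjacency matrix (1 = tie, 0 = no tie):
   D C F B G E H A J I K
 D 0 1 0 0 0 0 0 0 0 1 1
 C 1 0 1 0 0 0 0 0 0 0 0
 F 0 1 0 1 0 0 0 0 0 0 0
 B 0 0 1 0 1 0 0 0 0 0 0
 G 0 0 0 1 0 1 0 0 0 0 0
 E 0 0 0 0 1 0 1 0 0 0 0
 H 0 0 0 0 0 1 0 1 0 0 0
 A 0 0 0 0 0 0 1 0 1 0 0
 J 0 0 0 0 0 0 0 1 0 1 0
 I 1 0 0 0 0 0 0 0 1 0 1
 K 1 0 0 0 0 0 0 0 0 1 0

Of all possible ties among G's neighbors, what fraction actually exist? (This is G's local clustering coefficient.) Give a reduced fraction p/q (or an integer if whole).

0

G's neighbors: B and E (k = 2).
Possible neighbor pairs: C(2,2) = 1. Edges among them: none → e = 0.
Clustering(G) = 0/1.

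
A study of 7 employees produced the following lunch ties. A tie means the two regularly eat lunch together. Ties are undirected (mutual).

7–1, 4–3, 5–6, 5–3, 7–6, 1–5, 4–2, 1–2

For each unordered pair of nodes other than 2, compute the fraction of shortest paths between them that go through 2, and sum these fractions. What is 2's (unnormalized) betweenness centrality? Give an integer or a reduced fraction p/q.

2

Pairs whose geodesics pass through 2 — 7–4: 1; 1–4: 1.
All other pairs contribute 0.
Summing the contributions gives betweenness(2) = 2.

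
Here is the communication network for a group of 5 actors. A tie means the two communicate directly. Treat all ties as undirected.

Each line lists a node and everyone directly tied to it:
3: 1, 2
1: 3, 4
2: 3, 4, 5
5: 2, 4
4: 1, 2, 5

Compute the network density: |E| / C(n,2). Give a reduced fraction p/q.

3/5

There are 6 edges and 5 nodes, so the maximum possible is C(5,2) = 10.
Density = 6/10 = 3/5.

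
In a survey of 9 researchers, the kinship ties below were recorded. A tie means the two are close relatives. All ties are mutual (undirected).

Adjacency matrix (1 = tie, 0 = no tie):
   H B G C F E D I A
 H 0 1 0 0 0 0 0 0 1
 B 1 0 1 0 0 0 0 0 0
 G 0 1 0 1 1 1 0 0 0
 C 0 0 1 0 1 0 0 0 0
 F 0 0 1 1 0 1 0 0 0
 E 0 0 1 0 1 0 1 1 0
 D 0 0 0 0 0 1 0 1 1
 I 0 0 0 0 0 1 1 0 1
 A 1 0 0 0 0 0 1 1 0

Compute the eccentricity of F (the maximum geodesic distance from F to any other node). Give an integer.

Distances from F: A:3, B:2, C:1, D:2, E:1, G:1, H:3, I:2.
The largest is 3 (to H and A), so the eccentricity of F is 3.

3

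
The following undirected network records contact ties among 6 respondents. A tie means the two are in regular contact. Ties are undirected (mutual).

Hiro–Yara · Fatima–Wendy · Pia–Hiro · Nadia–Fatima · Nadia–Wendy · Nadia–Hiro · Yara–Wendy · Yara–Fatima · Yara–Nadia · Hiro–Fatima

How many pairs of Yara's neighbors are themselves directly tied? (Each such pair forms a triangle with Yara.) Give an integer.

Yara's neighbors: Fatima, Hiro, Nadia, and Wendy.
Neighbor pairs that are themselves tied: Yara–Fatima–Hiro; Yara–Fatima–Nadia; Yara–Fatima–Wendy; Yara–Hiro–Nadia; Yara–Nadia–Wendy. Each forms one triangle with Yara, for 5 in total.

5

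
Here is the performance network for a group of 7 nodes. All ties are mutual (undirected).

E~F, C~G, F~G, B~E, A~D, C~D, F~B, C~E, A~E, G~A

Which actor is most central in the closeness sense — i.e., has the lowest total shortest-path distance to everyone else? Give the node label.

Farness (sum of distances to all others) for each node — A:9, B:11, C:9, D:12, E:8, F:10, G:9.
The smallest farness is 8, for E, so E has the highest closeness.

E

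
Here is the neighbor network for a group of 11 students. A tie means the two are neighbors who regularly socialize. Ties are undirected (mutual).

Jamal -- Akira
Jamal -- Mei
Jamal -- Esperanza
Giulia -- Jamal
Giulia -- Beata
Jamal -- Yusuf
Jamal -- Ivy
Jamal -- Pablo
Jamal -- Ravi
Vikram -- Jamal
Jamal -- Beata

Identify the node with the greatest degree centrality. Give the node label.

Degrees — Akira:1, Beata:2, Esperanza:1, Giulia:2, Ivy:1, Jamal:10, Mei:1, Pablo:1, Ravi:1, Vikram:1, Yusuf:1.
The maximum is 10, attained only by Jamal.

Jamal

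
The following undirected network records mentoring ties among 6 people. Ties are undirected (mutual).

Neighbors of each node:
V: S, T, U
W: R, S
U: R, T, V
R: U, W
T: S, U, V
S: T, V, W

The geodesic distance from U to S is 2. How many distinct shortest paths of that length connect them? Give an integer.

The shortest distance is 2. The length-2 paths are: U–T–S; U–V–S.
That gives 2 distinct shortest paths.

2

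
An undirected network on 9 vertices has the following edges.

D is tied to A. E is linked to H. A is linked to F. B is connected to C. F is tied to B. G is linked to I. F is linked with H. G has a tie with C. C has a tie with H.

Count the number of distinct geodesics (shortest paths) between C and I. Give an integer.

1

The shortest distance is 2, and the only length-2 path is C–G–I. So there is exactly 1 shortest path.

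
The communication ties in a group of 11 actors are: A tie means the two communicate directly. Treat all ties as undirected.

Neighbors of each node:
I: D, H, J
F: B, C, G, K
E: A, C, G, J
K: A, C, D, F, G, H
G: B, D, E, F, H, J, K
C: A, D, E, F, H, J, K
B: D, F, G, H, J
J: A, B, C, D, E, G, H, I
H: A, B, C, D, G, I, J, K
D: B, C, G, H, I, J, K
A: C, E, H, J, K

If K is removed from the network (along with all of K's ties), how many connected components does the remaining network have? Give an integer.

1

K's neighbors (A, C, D, F, G, and H) remain reachable from one another through other ties, so the rest of the network stays in one piece.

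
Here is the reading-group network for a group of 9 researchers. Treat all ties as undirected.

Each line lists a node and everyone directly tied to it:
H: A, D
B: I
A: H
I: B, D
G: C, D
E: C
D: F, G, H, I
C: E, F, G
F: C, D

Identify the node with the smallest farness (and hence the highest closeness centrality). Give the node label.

D

Farness (sum of distances to all others) for each node — A:25, B:25, C:19, D:13, E:26, F:16, G:16, H:18, I:18.
The smallest farness is 13, for D, so D has the highest closeness.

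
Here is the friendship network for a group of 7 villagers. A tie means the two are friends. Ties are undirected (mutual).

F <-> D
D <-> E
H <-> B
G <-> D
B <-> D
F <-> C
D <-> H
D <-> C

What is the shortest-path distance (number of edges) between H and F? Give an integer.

2

One shortest route is H – D – F, which uses 2 edges, and H and F are not directly tied, so nothing shorter exists. So d(H,F) = 2.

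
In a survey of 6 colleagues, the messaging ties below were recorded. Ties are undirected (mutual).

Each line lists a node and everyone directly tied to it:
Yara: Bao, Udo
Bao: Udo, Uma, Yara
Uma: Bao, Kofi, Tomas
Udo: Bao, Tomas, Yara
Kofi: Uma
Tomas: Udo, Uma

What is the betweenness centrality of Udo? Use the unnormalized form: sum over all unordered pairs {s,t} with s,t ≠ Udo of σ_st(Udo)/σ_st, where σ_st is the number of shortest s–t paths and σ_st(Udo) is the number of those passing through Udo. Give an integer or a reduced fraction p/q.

3/2

Pairs whose geodesics pass through Udo — Bao–Tomas: 1/2; Tomas–Yara: 1.
All other pairs contribute 0.
Summing the contributions gives betweenness(Udo) = 3/2.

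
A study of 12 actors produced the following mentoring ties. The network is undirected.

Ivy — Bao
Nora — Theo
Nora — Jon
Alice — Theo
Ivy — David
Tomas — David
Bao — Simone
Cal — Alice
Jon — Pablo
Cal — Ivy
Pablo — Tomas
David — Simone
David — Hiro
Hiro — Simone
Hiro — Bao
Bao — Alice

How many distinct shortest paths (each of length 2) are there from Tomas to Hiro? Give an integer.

1

The shortest distance is 2, and the only length-2 path is Tomas–David–Hiro. So there is exactly 1 shortest path.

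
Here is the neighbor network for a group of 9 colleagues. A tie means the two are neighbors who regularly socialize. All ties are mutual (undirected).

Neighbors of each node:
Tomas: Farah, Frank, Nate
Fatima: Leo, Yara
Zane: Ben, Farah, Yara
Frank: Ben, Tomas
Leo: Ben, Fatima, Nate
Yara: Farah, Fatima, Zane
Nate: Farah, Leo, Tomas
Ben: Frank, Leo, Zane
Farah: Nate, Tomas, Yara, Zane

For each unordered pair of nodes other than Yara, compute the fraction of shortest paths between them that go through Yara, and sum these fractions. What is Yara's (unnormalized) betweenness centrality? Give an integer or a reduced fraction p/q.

5/2

Pairs whose geodesics pass through Yara — Farah–Fatima: 1; Zane–Fatima: 1; Fatima–Tomas: 1/2.
All other pairs contribute 0.
Summing the contributions gives betweenness(Yara) = 5/2.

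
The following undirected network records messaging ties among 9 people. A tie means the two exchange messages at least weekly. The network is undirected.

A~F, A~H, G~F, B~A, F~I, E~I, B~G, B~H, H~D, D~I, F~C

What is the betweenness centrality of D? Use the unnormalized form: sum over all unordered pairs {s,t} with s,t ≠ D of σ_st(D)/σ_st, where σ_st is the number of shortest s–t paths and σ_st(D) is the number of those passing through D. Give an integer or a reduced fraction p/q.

8/3

Pairs whose geodesics pass through D — B–I: 1/3; B–E: 1/3; I–H: 1; H–E: 1.
All other pairs contribute 0.
Summing the contributions gives betweenness(D) = 8/3.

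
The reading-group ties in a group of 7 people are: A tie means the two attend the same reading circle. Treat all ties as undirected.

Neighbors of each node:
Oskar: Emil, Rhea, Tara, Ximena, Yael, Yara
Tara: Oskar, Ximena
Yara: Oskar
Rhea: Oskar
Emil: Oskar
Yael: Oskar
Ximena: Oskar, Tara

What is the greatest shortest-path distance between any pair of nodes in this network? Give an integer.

2

Eccentricity of each node (its greatest distance to any other): Emil:2, Oskar:1, Rhea:2, Tara:2, Ximena:2, Yael:2, Yara:2.
The maximum eccentricity is 2, realized for instance by the pair Rhea–Yara via Rhea – Oskar – Yara. So the diameter is 2.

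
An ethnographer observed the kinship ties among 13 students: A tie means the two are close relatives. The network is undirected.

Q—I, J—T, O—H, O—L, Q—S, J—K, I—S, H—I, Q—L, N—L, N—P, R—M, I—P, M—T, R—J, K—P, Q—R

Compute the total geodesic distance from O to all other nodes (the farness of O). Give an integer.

34

Distances from O: H:1, I:2, J:4, K:4, L:1, M:4, N:2, P:3, Q:2, R:3, S:3, T:5.
Sum = 1 + 2 + 4 + 4 + 1 + 4 + 2 + 3 + 2 + 3 + 3 + 5 = 34.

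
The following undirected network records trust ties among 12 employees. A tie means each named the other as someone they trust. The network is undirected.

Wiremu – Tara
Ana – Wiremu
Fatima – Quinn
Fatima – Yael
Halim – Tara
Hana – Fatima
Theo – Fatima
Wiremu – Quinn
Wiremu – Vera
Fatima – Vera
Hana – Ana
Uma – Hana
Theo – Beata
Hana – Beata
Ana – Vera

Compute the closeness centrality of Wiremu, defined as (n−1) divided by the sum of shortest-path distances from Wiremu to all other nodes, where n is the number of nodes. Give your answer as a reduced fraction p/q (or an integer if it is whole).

1/2

Distances from Wiremu: Ana:1, Beata:3, Fatima:2, Halim:2, Hana:2, Quinn:1, Tara:1, Theo:3, Uma:3, Vera:1, Yael:3. Sum = 22.
n = 12, so closeness = 11/22 = 1/2.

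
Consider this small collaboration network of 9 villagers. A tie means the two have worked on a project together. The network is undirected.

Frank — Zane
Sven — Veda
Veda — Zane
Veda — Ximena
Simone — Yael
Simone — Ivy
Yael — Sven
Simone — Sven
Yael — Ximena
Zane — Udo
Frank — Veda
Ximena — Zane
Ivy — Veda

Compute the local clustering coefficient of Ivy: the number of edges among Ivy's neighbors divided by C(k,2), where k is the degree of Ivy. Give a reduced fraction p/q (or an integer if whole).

Ivy's neighbors: Simone and Veda (k = 2).
Possible neighbor pairs: C(2,2) = 1. Edges among them: none → e = 0.
Clustering(Ivy) = 0/1.

0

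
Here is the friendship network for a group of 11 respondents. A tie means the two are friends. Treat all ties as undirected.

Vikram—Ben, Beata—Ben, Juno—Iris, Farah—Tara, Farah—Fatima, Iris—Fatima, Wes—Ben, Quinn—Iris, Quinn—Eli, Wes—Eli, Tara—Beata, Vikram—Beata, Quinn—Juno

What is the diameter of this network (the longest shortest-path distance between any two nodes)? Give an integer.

Eccentricity of each node (its greatest distance to any other): Beata:5, Ben:4, Eli:4, Farah:4, Fatima:4, Iris:5, Juno:5, Quinn:4, Tara:4, Vikram:5, Wes:4.
The maximum eccentricity is 5, realized for instance by the pair Beata–Juno via Beata – Ben – Wes – Eli – Quinn – Juno. So the diameter is 5.

5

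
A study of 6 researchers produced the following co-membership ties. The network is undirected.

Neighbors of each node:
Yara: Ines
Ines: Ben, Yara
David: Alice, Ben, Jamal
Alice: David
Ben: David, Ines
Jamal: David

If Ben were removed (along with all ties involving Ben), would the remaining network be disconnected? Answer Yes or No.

Yes

Removing Ben leaves {Alice, David, and Jamal} with no path to {Ines and Yara}, so the network splits into 2 components. Ben is a cut vertex.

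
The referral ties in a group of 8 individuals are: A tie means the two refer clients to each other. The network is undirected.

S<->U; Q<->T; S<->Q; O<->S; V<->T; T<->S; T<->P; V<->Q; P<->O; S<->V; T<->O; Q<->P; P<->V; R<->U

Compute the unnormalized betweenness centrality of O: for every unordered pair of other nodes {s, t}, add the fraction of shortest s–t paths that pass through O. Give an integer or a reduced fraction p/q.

Pairs whose geodesics pass through O — P–S: 1/4; P–R: 1/4; P–U: 1/4.
All other pairs contribute 0.
Summing the contributions gives betweenness(O) = 3/4.

3/4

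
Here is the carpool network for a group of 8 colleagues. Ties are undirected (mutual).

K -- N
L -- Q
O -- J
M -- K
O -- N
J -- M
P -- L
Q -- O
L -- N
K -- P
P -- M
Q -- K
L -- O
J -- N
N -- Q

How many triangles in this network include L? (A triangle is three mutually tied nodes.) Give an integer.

3

L's neighbors: N, O, P, and Q.
Neighbor pairs that are themselves tied: L–N–O; L–N–Q; L–O–Q. Each forms one triangle with L, for 3 in total.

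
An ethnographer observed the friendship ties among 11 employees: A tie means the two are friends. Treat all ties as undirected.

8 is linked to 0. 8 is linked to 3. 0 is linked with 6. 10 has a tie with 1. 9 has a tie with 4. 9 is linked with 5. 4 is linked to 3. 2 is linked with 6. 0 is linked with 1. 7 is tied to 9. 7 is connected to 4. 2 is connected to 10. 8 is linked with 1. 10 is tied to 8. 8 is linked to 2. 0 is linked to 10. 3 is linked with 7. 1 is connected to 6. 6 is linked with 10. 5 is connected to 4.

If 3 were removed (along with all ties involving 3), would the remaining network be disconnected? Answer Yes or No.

Removing 3 leaves {4, 5, 7, and 9} with no path to {0, 1, 2, 6, 8, and 10}, so the network splits into 2 components. 3 is a cut vertex.

Yes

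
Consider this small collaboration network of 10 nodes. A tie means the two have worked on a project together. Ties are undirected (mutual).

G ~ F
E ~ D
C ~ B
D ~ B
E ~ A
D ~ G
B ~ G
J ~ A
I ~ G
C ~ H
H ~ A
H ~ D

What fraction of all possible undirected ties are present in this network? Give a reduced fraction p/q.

4/15

There are 12 edges and 10 nodes, so the maximum possible is C(10,2) = 45.
Density = 12/45 = 4/15.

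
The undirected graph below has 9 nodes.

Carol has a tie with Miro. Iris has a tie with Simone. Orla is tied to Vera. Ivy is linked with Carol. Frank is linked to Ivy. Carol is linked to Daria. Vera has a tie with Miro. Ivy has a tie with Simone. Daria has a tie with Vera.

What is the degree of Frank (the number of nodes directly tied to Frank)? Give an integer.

Frank is directly tied to Ivy. That is 1 neighbor, so the degree of Frank is 1.

1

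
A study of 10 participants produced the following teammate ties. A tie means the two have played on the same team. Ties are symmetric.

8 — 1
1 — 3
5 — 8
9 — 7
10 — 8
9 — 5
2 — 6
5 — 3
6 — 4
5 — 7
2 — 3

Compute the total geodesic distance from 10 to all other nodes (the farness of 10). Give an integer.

Distances from 10: 1:2, 2:4, 3:3, 4:6, 5:2, 6:5, 7:3, 8:1, 9:3.
Sum = 2 + 4 + 3 + 6 + 2 + 5 + 3 + 1 + 3 = 29.

29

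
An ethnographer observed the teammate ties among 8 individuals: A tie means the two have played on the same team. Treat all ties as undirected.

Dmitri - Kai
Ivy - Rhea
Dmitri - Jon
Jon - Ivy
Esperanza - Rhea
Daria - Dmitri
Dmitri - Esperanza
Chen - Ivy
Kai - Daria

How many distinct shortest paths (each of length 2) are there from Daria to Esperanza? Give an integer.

1

The shortest distance is 2, and the only length-2 path is Daria–Dmitri–Esperanza. So there is exactly 1 shortest path.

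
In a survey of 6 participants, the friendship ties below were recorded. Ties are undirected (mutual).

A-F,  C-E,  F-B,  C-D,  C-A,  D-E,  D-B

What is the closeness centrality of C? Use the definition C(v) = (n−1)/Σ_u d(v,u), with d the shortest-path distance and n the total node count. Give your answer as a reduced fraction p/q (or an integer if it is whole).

5/7

Distances from C: A:1, B:2, D:1, E:1, F:2. Sum = 7.
n = 6, so closeness = 5/7.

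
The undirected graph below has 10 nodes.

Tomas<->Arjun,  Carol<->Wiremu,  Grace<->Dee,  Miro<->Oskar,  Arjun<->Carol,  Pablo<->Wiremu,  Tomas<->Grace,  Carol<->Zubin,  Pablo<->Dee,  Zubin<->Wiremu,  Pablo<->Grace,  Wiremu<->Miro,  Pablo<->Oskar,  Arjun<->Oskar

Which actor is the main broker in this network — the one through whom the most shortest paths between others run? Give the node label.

Pablo

Unnormalized betweenness of each node: Arjun:19/3, Carol:23/6, Dee:0, Grace:3, Miro:5/6, Oskar:5, Pablo:34/3, Tomas:2, Wiremu:29/3, Zubin:0.
Pablo has the largest value, 34/3, making it the main broker — the node through which the most shortest paths run.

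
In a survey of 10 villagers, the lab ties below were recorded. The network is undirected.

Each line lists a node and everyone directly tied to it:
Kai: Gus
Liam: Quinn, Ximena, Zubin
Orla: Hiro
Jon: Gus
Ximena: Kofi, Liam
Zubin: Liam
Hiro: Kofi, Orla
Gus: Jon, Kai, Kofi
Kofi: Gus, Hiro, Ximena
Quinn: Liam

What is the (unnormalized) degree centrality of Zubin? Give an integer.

Zubin is directly tied to Liam. That is 1 neighbor, so the degree of Zubin is 1.

1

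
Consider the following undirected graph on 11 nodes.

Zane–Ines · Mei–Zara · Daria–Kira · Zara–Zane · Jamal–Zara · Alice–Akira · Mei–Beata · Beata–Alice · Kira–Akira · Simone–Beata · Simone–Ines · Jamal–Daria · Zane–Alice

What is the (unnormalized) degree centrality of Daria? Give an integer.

Daria is directly tied to Jamal and Kira. That is 2 neighbors, so the degree of Daria is 2.

2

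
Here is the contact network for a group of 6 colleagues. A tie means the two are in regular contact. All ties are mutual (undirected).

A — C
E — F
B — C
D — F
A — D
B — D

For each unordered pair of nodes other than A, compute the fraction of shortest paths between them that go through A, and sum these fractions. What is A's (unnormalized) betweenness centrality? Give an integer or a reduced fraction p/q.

3/2

Pairs whose geodesics pass through A — F–C: 1/2; E–C: 1/2; C–D: 1/2.
All other pairs contribute 0.
Summing the contributions gives betweenness(A) = 3/2.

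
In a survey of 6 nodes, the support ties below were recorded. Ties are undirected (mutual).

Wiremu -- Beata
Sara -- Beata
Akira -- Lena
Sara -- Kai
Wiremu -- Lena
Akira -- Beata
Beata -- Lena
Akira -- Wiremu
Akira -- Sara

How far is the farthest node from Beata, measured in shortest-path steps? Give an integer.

Distances from Beata: Akira:1, Kai:2, Lena:1, Sara:1, Wiremu:1.
The largest is 2 (to Kai), so the eccentricity of Beata is 2.

2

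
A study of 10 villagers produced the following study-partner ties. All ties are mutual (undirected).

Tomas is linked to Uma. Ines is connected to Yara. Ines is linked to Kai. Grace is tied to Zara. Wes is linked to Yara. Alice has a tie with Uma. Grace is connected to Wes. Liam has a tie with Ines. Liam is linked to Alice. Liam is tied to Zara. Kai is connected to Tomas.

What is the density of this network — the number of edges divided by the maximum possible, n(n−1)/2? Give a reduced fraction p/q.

There are 11 edges and 10 nodes, so the maximum possible is C(10,2) = 45.
Density = 11/45.

11/45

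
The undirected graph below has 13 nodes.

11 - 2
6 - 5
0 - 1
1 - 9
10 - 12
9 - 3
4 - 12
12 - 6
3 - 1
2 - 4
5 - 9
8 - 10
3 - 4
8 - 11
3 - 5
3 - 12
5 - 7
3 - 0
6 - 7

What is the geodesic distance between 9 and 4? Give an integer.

2

One shortest route is 9 – 3 – 4, which uses 2 edges, and 9 and 4 are not directly tied, so nothing shorter exists. So d(9,4) = 2.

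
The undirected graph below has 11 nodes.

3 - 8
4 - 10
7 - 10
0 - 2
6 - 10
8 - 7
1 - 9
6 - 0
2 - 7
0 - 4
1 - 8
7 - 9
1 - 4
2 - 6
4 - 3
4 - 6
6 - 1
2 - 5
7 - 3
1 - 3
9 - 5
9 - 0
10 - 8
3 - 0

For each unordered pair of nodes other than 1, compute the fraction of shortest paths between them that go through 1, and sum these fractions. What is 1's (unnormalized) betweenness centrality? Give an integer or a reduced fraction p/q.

227/60

Pairs whose geodesics pass through 1 — 3–9: 1/3; 3–6: 1/3; 3–5: 1/5; 9–6: 1/2; 9–8: 1/2; 9–4: 1/2; 6–8: 1/2; 8–4: 1/3; 8–5: 1/3; 4–5: 1/4.
All other pairs contribute 0.
Summing the contributions gives betweenness(1) = 227/60.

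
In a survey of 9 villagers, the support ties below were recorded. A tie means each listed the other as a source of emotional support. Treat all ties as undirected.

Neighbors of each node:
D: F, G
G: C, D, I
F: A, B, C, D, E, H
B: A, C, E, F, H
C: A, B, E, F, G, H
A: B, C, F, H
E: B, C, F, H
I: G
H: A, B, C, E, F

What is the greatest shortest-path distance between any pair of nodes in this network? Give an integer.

Eccentricity of each node (its greatest distance to any other): A:3, B:3, C:2, D:2, E:3, F:3, G:2, H:3, I:3.
The maximum eccentricity is 3, realized for instance by the pair B–I via B – C – G – I. So the diameter is 3.

3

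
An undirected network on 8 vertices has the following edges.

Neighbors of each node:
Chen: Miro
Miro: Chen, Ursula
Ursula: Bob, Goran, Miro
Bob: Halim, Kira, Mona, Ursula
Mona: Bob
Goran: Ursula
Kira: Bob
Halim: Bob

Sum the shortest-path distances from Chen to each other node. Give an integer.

21

Distances from Chen: Bob:3, Goran:3, Halim:4, Kira:4, Miro:1, Mona:4, Ursula:2.
Sum = 3 + 3 + 4 + 4 + 1 + 4 + 2 = 21.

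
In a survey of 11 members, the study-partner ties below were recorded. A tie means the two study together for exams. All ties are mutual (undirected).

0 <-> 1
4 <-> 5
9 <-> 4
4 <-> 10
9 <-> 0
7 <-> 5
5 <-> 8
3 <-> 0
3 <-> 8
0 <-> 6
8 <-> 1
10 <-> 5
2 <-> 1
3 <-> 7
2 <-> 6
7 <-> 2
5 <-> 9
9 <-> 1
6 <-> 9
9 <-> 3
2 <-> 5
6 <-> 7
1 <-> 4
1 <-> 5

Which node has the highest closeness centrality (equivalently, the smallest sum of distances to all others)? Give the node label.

5

Farness (sum of distances to all others) for each node — 0:17, 1:14, 2:16, 3:17, 4:16, 5:13, 6:18, 7:16, 8:18, 9:14, 10:21.
The smallest farness is 13, for 5, so 5 has the highest closeness.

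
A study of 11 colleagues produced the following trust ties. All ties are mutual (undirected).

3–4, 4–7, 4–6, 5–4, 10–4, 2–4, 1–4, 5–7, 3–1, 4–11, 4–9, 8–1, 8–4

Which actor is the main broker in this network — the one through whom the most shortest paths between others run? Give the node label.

4

Unnormalized betweenness of each node: 1:1/2, 2:0, 3:0, 4:83/2, 5:0, 6:0, 7:0, 8:0, 9:0, 10:0, 11:0.
4 has the largest value, 83/2, making it the main broker — the node through which the most shortest paths run.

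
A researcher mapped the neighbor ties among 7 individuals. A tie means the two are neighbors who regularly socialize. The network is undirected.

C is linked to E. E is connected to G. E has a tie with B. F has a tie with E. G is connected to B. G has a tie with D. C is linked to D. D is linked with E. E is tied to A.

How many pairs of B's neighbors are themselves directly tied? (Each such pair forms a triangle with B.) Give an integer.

B's neighbors: E and G.
Neighbor pairs that are themselves tied: B–E–G. Each forms one triangle with B, for 1 in total.

1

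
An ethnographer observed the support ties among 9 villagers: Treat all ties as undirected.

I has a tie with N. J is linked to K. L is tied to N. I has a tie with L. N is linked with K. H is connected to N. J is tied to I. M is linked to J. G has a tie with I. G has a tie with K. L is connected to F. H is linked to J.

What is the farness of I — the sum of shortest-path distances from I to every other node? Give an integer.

Distances from I: F:2, G:1, H:2, J:1, K:2, L:1, M:2, N:1.
Sum = 2 + 1 + 2 + 1 + 2 + 1 + 2 + 1 = 12.

12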